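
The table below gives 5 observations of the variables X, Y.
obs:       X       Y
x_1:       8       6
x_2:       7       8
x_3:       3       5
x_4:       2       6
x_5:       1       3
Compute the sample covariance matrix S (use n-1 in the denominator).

Step 1 — column means:
  mean(X) = (8 + 7 + 3 + 2 + 1) / 5 = 21/5 = 4.2
  mean(Y) = (6 + 8 + 5 + 6 + 3) / 5 = 28/5 = 5.6

Step 2 — sample covariance S[i,j] = (1/(n-1)) · Σ_k (x_{k,i} - mean_i) · (x_{k,j} - mean_j), with n-1 = 4.
  S[X,X] = ((3.8)·(3.8) + (2.8)·(2.8) + (-1.2)·(-1.2) + (-2.2)·(-2.2) + (-3.2)·(-3.2)) / 4 = 38.8/4 = 9.7
  S[X,Y] = ((3.8)·(0.4) + (2.8)·(2.4) + (-1.2)·(-0.6) + (-2.2)·(0.4) + (-3.2)·(-2.6)) / 4 = 16.4/4 = 4.1
  S[Y,Y] = ((0.4)·(0.4) + (2.4)·(2.4) + (-0.6)·(-0.6) + (0.4)·(0.4) + (-2.6)·(-2.6)) / 4 = 13.2/4 = 3.3

S is symmetric (S[j,i] = S[i,j]). Assembling:

S = [[9.7, 4.1],
 [4.1, 3.3]]


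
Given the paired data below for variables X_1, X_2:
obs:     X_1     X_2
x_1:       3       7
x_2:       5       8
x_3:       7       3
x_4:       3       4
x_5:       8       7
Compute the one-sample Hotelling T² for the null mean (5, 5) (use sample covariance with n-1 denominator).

Step 1 — sample mean vector:
  mean(X_1) = (3 + 5 + 7 + 3 + 8) / 5 = 26/5 = 5.2
  mean(X_2) = (7 + 8 + 3 + 4 + 7) / 5 = 29/5 = 5.8
  x̄ = (5.2, 5.8),  deviation x̄ - mu_0 = (5.2, 5.8) - (5, 5) = (0.2, 0.8).

Step 2 — sample covariance matrix, S[i,j] = (1/(n-1)) · Σ_k (x_{k,i} - mean_i) · (x_{k,j} - mean_j), divisor n-1 = 4:
  S[X_1,X_1] = ((-2.2)·(-2.2) + (-0.2)·(-0.2) + (1.8)·(1.8) + (-2.2)·(-2.2) + (2.8)·(2.8)) / 4 = 20.8/4 = 5.2
  S[X_1,X_2] = ((-2.2)·(1.2) + (-0.2)·(2.2) + (1.8)·(-2.8) + (-2.2)·(-1.8) + (2.8)·(1.2)) / 4 = -0.8/4 = -0.2
  S[X_2,X_2] = ((1.2)·(1.2) + (2.2)·(2.2) + (-2.8)·(-2.8) + (-1.8)·(-1.8) + (1.2)·(1.2)) / 4 = 18.8/4 = 4.7
  S = [[5.2, -0.2],
 [-0.2, 4.7]].

Step 3 — invert S. det(S) = 5.2·4.7 - (-0.2)² = 24.4.
  S^{-1} = (1/det) · [[d, -b], [-b, a]] = [[0.1926, 0.0082],
 [0.0082, 0.2131]].

Step 4 — quadratic form (x̄ - mu_0)^T · S^{-1} · (x̄ - mu_0):
  S^{-1} · (x̄ - mu_0) = (0.0451, 0.1721),
  (x̄ - mu_0)^T · [...] = (0.2)·(0.0451) + (0.8)·(0.1721) = 0.1467.

Step 5 — scale by n: T² = 5 · 0.1467 = 0.7336.

T² ≈ 0.7336


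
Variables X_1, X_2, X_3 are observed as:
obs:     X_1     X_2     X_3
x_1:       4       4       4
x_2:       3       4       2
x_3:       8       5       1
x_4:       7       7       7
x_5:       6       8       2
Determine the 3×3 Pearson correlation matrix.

Step 1 — column means:
  mean(X_1) = (4 + 3 + 8 + 7 + 6) / 5 = 28/5 = 5.6
  mean(X_2) = (4 + 4 + 5 + 7 + 8) / 5 = 28/5 = 5.6
  mean(X_3) = (4 + 2 + 1 + 7 + 2) / 5 = 16/5 = 3.2

Step 2 — sample variances and covariances s[i,j] = (1/(n-1)) · Σ_k (x_{k,i} - mean_i) · (x_{k,j} - mean_j), with n-1 = 4:
  s[X_1,X_1] = ((-1.6)·(-1.6) + (-2.6)·(-2.6) + (2.4)·(2.4) + (1.4)·(1.4) + (0.4)·(0.4)) / 4 = 17.2/4 = 4.3
  s[X_1,X_2] = ((-1.6)·(-1.6) + (-2.6)·(-1.6) + (2.4)·(-0.6) + (1.4)·(1.4) + (0.4)·(2.4)) / 4 = 8.2/4 = 2.05
  s[X_1,X_3] = ((-1.6)·(0.8) + (-2.6)·(-1.2) + (2.4)·(-2.2) + (1.4)·(3.8) + (0.4)·(-1.2)) / 4 = 1.4/4 = 0.35
  s[X_2,X_2] = ((-1.6)·(-1.6) + (-1.6)·(-1.6) + (-0.6)·(-0.6) + (1.4)·(1.4) + (2.4)·(2.4)) / 4 = 13.2/4 = 3.3
  s[X_2,X_3] = ((-1.6)·(0.8) + (-1.6)·(-1.2) + (-0.6)·(-2.2) + (1.4)·(3.8) + (2.4)·(-1.2)) / 4 = 4.4/4 = 1.1
  s[X_3,X_3] = ((0.8)·(0.8) + (-1.2)·(-1.2) + (-2.2)·(-2.2) + (3.8)·(3.8) + (-1.2)·(-1.2)) / 4 = 22.8/4 = 5.7
  Sample standard deviations s_i = √(s[i,i]):
  s(X_1) = √(4.3) = 2.0736
  s(X_2) = √(3.3) = 1.8166
  s(X_3) = √(5.7) = 2.3875

Step 3 — r_{ij} = s_{ij} / (s_i · s_j):
  r[X_1,X_1] = 1 (diagonal).
  r[X_1,X_2] = 2.05 / (2.0736 · 1.8166) = 2.05 / 3.767 = 0.5442
  r[X_1,X_3] = 0.35 / (2.0736 · 2.3875) = 0.35 / 4.9508 = 0.0707
  r[X_2,X_2] = 1 (diagonal).
  r[X_2,X_3] = 1.1 / (1.8166 · 2.3875) = 1.1 / 4.337 = 0.2536
  r[X_3,X_3] = 1 (diagonal).

R is symmetric with unit diagonal. Assembling:

R = [[1, 0.5442, 0.0707],
 [0.5442, 1, 0.2536],
 [0.0707, 0.2536, 1]]


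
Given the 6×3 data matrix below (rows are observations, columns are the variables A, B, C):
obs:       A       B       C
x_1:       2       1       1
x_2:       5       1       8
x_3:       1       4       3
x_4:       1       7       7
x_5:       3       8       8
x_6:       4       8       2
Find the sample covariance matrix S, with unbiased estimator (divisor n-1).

Step 1 — column means:
  mean(A) = (2 + 5 + 1 + 1 + 3 + 4) / 6 = 16/6 = 2.6667
  mean(B) = (1 + 1 + 4 + 7 + 8 + 8) / 6 = 29/6 = 4.8333
  mean(C) = (1 + 8 + 3 + 7 + 8 + 2) / 6 = 29/6 = 4.8333

Step 2 — sample covariance S[i,j] = (1/(n-1)) · Σ_k (x_{k,i} - mean_i) · (x_{k,j} - mean_j), with n-1 = 5.
  S[A,A] = ((-0.6667)·(-0.6667) + (2.3333)·(2.3333) + (-1.6667)·(-1.6667) + (-1.6667)·(-1.6667) + (0.3333)·(0.3333) + (1.3333)·(1.3333)) / 5 = 13.3333/5 = 2.6667
  S[A,B] = ((-0.6667)·(-3.8333) + (2.3333)·(-3.8333) + (-1.6667)·(-0.8333) + (-1.6667)·(2.1667) + (0.3333)·(3.1667) + (1.3333)·(3.1667)) / 5 = -3.3333/5 = -0.6667
  S[A,C] = ((-0.6667)·(-3.8333) + (2.3333)·(3.1667) + (-1.6667)·(-1.8333) + (-1.6667)·(2.1667) + (0.3333)·(3.1667) + (1.3333)·(-2.8333)) / 5 = 6.6667/5 = 1.3333
  S[B,B] = ((-3.8333)·(-3.8333) + (-3.8333)·(-3.8333) + (-0.8333)·(-0.8333) + (2.1667)·(2.1667) + (3.1667)·(3.1667) + (3.1667)·(3.1667)) / 5 = 54.8333/5 = 10.9667
  S[B,C] = ((-3.8333)·(-3.8333) + (-3.8333)·(3.1667) + (-0.8333)·(-1.8333) + (2.1667)·(2.1667) + (3.1667)·(3.1667) + (3.1667)·(-2.8333)) / 5 = 9.8333/5 = 1.9667
  S[C,C] = ((-3.8333)·(-3.8333) + (3.1667)·(3.1667) + (-1.8333)·(-1.8333) + (2.1667)·(2.1667) + (3.1667)·(3.1667) + (-2.8333)·(-2.8333)) / 5 = 50.8333/5 = 10.1667

S is symmetric (S[j,i] = S[i,j]). Assembling:

S = [[2.6667, -0.6667, 1.3333],
 [-0.6667, 10.9667, 1.9667],
 [1.3333, 1.9667, 10.1667]]


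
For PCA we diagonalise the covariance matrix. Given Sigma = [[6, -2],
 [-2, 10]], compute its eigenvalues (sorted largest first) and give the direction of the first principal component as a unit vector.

Step 1 — characteristic polynomial of 2×2 Sigma:
  det(Sigma - λI) = λ² - trace · λ + det = 0.
  trace = 6 + 10 = 16, det = 6·10 - (-2)² = 56.
Step 2 — discriminant:
  Δ = trace² - 4·det = 256 - 224 = 32.
Step 3 — eigenvalues:
  λ = (trace ± √Δ)/2 = (16 ± 5.6569)/2,
  λ_1 = 10.8284,  λ_2 = 5.1716.

Step 4 — unit eigenvector for λ_1: solve (Sigma - λ_1 I)v = 0. First row:
  (6 - 10.8284)·v_x + (-2)·v_y = 0, i.e. (-4.8284)·v_x + (-2)·v_y = 0,
  so v ∝ (b, λ_1 - a) = (-2, 4.8284); multiply by -1 so the first entry is positive: u = (2, -4.8284).
  ||u|| = √((2)² + (-4.8284)²) = √(27.3137) ≈ 5.2263,
  v_1 = u/||u|| ≈ (0.3827, -0.9239) (||v_1|| = 1).

λ_1 = 10.8284,  λ_2 = 5.1716;  v_1 ≈ (0.3827, -0.9239)


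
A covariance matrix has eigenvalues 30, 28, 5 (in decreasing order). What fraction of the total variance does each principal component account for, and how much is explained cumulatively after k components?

Step 1 — total variance = trace(Sigma) = Σ λ_i = 30 + 28 + 5 = 63.

Step 2 — fraction explained by component i = λ_i / Σ λ:
  PC1: 30/63 = 0.4762
  PC2: 28/63 = 0.4444
  PC3: 5/63 = 0.0794

Step 3 — cumulative fraction after k components = (λ_1 + ... + λ_k) / Σ λ:
  k = 1: 30/63 = 0.4762
  k = 2: (30 + 28)/63 = 58/63 = 0.9206
  k = 3: (30 + 28 + 5)/63 = 63/63 = 1

Summary (fraction, with percent):

explained: PC1 0.4762 (47.62%), PC2 0.4444 (44.44%), PC3 0.0794 (7.94%);  cumulative: 0.4762, 0.9206, 1


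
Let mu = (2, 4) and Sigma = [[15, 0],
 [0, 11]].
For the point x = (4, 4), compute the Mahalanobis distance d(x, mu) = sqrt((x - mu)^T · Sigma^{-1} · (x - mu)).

Step 1 — centre the observation: (x - mu) = (2, 0).

Step 2 — invert Sigma. det(Sigma) = 15·11 - (0)² = 165.
  Sigma^{-1} = (1/det) · [[d, -b], [-b, a]] = [[0.0667, 0],
 [0, 0.0909]].

Step 3 — form the quadratic (x - mu)^T · Sigma^{-1} · (x - mu):
  Sigma^{-1} · (x - mu) = (0.1333, 0).
  (x - mu)^T · [Sigma^{-1} · (x - mu)] = (2)·(0.1333) + (0)·(0) = 0.2667.

Step 4 — take square root: d = √(0.2667) ≈ 0.5164.

d(x, mu) = √(0.2667) ≈ 0.5164


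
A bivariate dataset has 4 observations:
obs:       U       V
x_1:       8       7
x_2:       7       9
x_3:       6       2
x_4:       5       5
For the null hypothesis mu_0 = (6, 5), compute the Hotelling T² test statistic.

Step 1 — sample mean vector:
  mean(U) = (8 + 7 + 6 + 5) / 4 = 26/4 = 6.5
  mean(V) = (7 + 9 + 2 + 5) / 4 = 23/4 = 5.75
  x̄ = (6.5, 5.75),  deviation x̄ - mu_0 = (6.5, 5.75) - (6, 5) = (0.5, 0.75).

Step 2 — sample covariance matrix, S[i,j] = (1/(n-1)) · Σ_k (x_{k,i} - mean_i) · (x_{k,j} - mean_j), divisor n-1 = 3:
  S[U,U] = ((1.5)·(1.5) + (0.5)·(0.5) + (-0.5)·(-0.5) + (-1.5)·(-1.5)) / 3 = 5/3 = 1.6667
  S[U,V] = ((1.5)·(1.25) + (0.5)·(3.25) + (-0.5)·(-3.75) + (-1.5)·(-0.75)) / 3 = 6.5/3 = 2.1667
  S[V,V] = ((1.25)·(1.25) + (3.25)·(3.25) + (-3.75)·(-3.75) + (-0.75)·(-0.75)) / 3 = 26.75/3 = 8.9167
  S = [[1.6667, 2.1667],
 [2.1667, 8.9167]].

Step 3 — invert S. det(S) = 1.6667·8.9167 - (2.1667)² = 10.1667.
  S^{-1} = (1/det) · [[d, -b], [-b, a]] = [[0.877, -0.2131],
 [-0.2131, 0.1639]].

Step 4 — quadratic form (x̄ - mu_0)^T · S^{-1} · (x̄ - mu_0):
  S^{-1} · (x̄ - mu_0) = (0.2787, 0.0164),
  (x̄ - mu_0)^T · [...] = (0.5)·(0.2787) + (0.75)·(0.0164) = 0.1516.

Step 5 — scale by n: T² = 4 · 0.1516 = 0.6066.

T² ≈ 0.6066


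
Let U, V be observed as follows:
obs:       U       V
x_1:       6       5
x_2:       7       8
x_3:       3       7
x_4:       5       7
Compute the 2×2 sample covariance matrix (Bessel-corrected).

Step 1 — column means:
  mean(U) = (6 + 7 + 3 + 5) / 4 = 21/4 = 5.25
  mean(V) = (5 + 8 + 7 + 7) / 4 = 27/4 = 6.75

Step 2 — sample covariance S[i,j] = (1/(n-1)) · Σ_k (x_{k,i} - mean_i) · (x_{k,j} - mean_j), with n-1 = 3.
  S[U,U] = ((0.75)·(0.75) + (1.75)·(1.75) + (-2.25)·(-2.25) + (-0.25)·(-0.25)) / 3 = 8.75/3 = 2.9167
  S[U,V] = ((0.75)·(-1.75) + (1.75)·(1.25) + (-2.25)·(0.25) + (-0.25)·(0.25)) / 3 = 0.25/3 = 0.0833
  S[V,V] = ((-1.75)·(-1.75) + (1.25)·(1.25) + (0.25)·(0.25) + (0.25)·(0.25)) / 3 = 4.75/3 = 1.5833

S is symmetric (S[j,i] = S[i,j]). Assembling:

S = [[2.9167, 0.0833],
 [0.0833, 1.5833]]


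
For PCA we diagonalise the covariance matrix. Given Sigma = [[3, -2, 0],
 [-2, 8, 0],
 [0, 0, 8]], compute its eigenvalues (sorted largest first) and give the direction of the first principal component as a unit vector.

Step 1 — characteristic polynomial p(λ) = det(λI - Sigma) = λ³ - tr·λ² + c_1·λ - det, where tr = trace, c_1 = sum of the principal 2×2 minors, det = det(Sigma):
  tr = 3 + 8 + 8 = 19,
  c_1 = (3·8 - (-2)²) + (3·8 - (0)²) + (8·8 - (0)²) = 20 + 24 + 64 = 108,
  det = 3·(8·8 - (0)²) - (-2)·((-2)·8 - (0)·(0)) + (0)·((-2)·(0) - 8·(0)) = 3·(64) - (-2)·(-16) + (0)·(0) = 160.
  So p(λ) = λ³ - 19λ² + 108λ - 160.
Step 2 — look for an integer root (rational root theorem: any rational root is an integer divisor of 160). Testing λ = 8:
  p(8) = 512 - 1216 + 864 - 160 = 0  ✓
  Dividing out (λ - 8): p(λ) = (λ - 8)(λ² - 11λ + 20).
Step 3 — remaining eigenvalues from the quadratic λ² - 11λ + 20 = 0:
  Δ = 11² - 4·20 = 121 - 80 = 41,  λ = (11 ± √41)/2 = (11 ± 6.4031)/2 ≈ 8.7016 or 2.2984.
  Sorted: λ_1 = 8.7016,  λ_2 = 8,  λ_3 = 2.2984  (check: sum = 19 = tr ✓).

Step 4 — unit eigenvector for λ_1 ≈ 8.7016: v spans the null space of (Sigma - λ_1 I), whose rows are
  r_1 = (-5.7016, -2, 0),  r_2 = (-2, -0.7016, 0),  r_3 = (0, 0, -0.7016).
  v is orthogonal to every row, so take v ∝ r_1 × r_3 = ((-2)·(-0.7016) - (0)·(0), (0)·(0) - (-5.7016)·(-0.7016), (-5.7016)·(0) - (-2)·(0)) ≈ (1.4031, -4, 0).
  Let u = (1.4031, -4, 0).
  ||u|| = √((1.4031)² + (-4)² + (0)²) = √(17.9688) ≈ 4.239,  v_1 = u/||u|| ≈ (0.331, -0.9436, 0) (||v_1|| = 1).

λ_1 = 8.7016,  λ_2 = 8,  λ_3 = 2.2984;  v_1 ≈ (0.331, -0.9436, 0)


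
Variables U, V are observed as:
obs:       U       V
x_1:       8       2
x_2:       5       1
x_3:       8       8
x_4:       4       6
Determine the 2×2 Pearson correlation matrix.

Step 1 — column means:
  mean(U) = (8 + 5 + 8 + 4) / 4 = 25/4 = 6.25
  mean(V) = (2 + 1 + 8 + 6) / 4 = 17/4 = 4.25

Step 2 — sample variances and covariances s[i,j] = (1/(n-1)) · Σ_k (x_{k,i} - mean_i) · (x_{k,j} - mean_j), with n-1 = 3:
  s[U,U] = ((1.75)·(1.75) + (-1.25)·(-1.25) + (1.75)·(1.75) + (-2.25)·(-2.25)) / 3 = 12.75/3 = 4.25
  s[U,V] = ((1.75)·(-2.25) + (-1.25)·(-3.25) + (1.75)·(3.75) + (-2.25)·(1.75)) / 3 = 2.75/3 = 0.9167
  s[V,V] = ((-2.25)·(-2.25) + (-3.25)·(-3.25) + (3.75)·(3.75) + (1.75)·(1.75)) / 3 = 32.75/3 = 10.9167
  Sample standard deviations s_i = √(s[i,i]):
  s(U) = √(4.25) = 2.0616
  s(V) = √(10.9167) = 3.304

Step 3 — r_{ij} = s_{ij} / (s_i · s_j):
  r[U,U] = 1 (diagonal).
  r[U,V] = 0.9167 / (2.0616 · 3.304) = 0.9167 / 6.8114 = 0.1346
  r[V,V] = 1 (diagonal).

R is symmetric with unit diagonal. Assembling:

R = [[1, 0.1346],
 [0.1346, 1]]


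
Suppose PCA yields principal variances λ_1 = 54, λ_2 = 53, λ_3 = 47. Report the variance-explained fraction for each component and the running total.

Step 1 — total variance = trace(Sigma) = Σ λ_i = 54 + 53 + 47 = 154.

Step 2 — fraction explained by component i = λ_i / Σ λ:
  PC1: 54/154 = 0.3506
  PC2: 53/154 = 0.3442
  PC3: 47/154 = 0.3052

Step 3 — cumulative fraction after k components = (λ_1 + ... + λ_k) / Σ λ:
  k = 1: 54/154 = 0.3506
  k = 2: (54 + 53)/154 = 107/154 = 0.6948
  k = 3: (54 + 53 + 47)/154 = 154/154 = 1

Summary (fraction, with percent):

explained: PC1 0.3506 (35.06%), PC2 0.3442 (34.42%), PC3 0.3052 (30.52%);  cumulative: 0.3506, 0.6948, 1


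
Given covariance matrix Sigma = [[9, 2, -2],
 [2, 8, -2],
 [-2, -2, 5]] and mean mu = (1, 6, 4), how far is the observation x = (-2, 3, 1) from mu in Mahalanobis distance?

Step 1 — centre the observation: (x - mu) = (-3, -3, -3).

Step 2 — invert Sigma (cofactor / det for 3×3, or solve directly):
  Sigma^{-1} = [[0.125, -0.0208, 0.0417],
 [-0.0208, 0.1424, 0.0486],
 [0.0417, 0.0486, 0.2361]].

Step 3 — form the quadratic (x - mu)^T · Sigma^{-1} · (x - mu):
  Sigma^{-1} · (x - mu) = (-0.4375, -0.5104, -0.9792).
  (x - mu)^T · [Sigma^{-1} · (x - mu)] = (-3)·(-0.4375) + (-3)·(-0.5104) + (-3)·(-0.9792) = 5.7812.

Step 4 — take square root: d = √(5.7812) ≈ 2.4044.

d(x, mu) = √(5.7812) ≈ 2.4044


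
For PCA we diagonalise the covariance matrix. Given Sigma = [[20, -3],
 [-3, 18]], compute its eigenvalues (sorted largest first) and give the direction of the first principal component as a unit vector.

Step 1 — characteristic polynomial of 2×2 Sigma:
  det(Sigma - λI) = λ² - trace · λ + det = 0.
  trace = 20 + 18 = 38, det = 20·18 - (-3)² = 351.
Step 2 — discriminant:
  Δ = trace² - 4·det = 1444 - 1404 = 40.
Step 3 — eigenvalues:
  λ = (trace ± √Δ)/2 = (38 ± 6.3246)/2,
  λ_1 = 22.1623,  λ_2 = 15.8377.

Step 4 — unit eigenvector for λ_1: solve (Sigma - λ_1 I)v = 0. First row:
  (20 - 22.1623)·v_x + (-3)·v_y = 0, i.e. (-2.1623)·v_x + (-3)·v_y = 0,
  so v ∝ (b, λ_1 - a) = (-3, 2.1623); multiply by -1 so the first entry is positive: u = (3, -2.1623).
  ||u|| = √((3)² + (-2.1623)²) = √(13.6754) ≈ 3.698,
  v_1 = u/||u|| ≈ (0.8112, -0.5847) (||v_1|| = 1).

λ_1 = 22.1623,  λ_2 = 15.8377;  v_1 ≈ (0.8112, -0.5847)


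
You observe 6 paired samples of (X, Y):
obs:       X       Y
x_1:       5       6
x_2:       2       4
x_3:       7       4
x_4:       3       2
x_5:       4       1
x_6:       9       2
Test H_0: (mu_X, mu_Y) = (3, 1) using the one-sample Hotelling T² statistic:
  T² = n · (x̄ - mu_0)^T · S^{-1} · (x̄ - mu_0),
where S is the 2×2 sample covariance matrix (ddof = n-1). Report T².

Step 1 — sample mean vector:
  mean(X) = (5 + 2 + 7 + 3 + 4 + 9) / 6 = 30/6 = 5
  mean(Y) = (6 + 4 + 4 + 2 + 1 + 2) / 6 = 19/6 = 3.1667
  x̄ = (5, 3.1667),  deviation x̄ - mu_0 = (5, 3.1667) - (3, 1) = (2, 2.1667).

Step 2 — sample covariance matrix, S[i,j] = (1/(n-1)) · Σ_k (x_{k,i} - mean_i) · (x_{k,j} - mean_j), divisor n-1 = 5:
  S[X,X] = ((0)·(0) + (-3)·(-3) + (2)·(2) + (-2)·(-2) + (-1)·(-1) + (4)·(4)) / 5 = 34/5 = 6.8
  S[X,Y] = ((0)·(2.8333) + (-3)·(0.8333) + (2)·(0.8333) + (-2)·(-1.1667) + (-1)·(-2.1667) + (4)·(-1.1667)) / 5 = -1/5 = -0.2
  S[Y,Y] = ((2.8333)·(2.8333) + (0.8333)·(0.8333) + (0.8333)·(0.8333) + (-1.1667)·(-1.1667) + (-2.1667)·(-2.1667) + (-1.1667)·(-1.1667)) / 5 = 16.8333/5 = 3.3667
  S = [[6.8, -0.2],
 [-0.2, 3.3667]].

Step 3 — invert S. det(S) = 6.8·3.3667 - (-0.2)² = 22.8533.
  S^{-1} = (1/det) · [[d, -b], [-b, a]] = [[0.1473, 0.0088],
 [0.0088, 0.2975]].

Step 4 — quadratic form (x̄ - mu_0)^T · S^{-1} · (x̄ - mu_0):
  S^{-1} · (x̄ - mu_0) = (0.3136, 0.6622),
  (x̄ - mu_0)^T · [...] = (2)·(0.3136) + (2.1667)·(0.6622) = 2.0619.

Step 5 — scale by n: T² = 6 · 2.0619 = 12.3716.

T² ≈ 12.3716


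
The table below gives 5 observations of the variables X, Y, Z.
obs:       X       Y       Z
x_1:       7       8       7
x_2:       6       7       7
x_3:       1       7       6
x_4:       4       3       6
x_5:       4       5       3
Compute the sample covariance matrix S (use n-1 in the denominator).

Step 1 — column means:
  mean(X) = (7 + 6 + 1 + 4 + 4) / 5 = 22/5 = 4.4
  mean(Y) = (8 + 7 + 7 + 3 + 5) / 5 = 30/5 = 6
  mean(Z) = (7 + 7 + 6 + 6 + 3) / 5 = 29/5 = 5.8

Step 2 — sample covariance S[i,j] = (1/(n-1)) · Σ_k (x_{k,i} - mean_i) · (x_{k,j} - mean_j), with n-1 = 4.
  S[X,X] = ((2.6)·(2.6) + (1.6)·(1.6) + (-3.4)·(-3.4) + (-0.4)·(-0.4) + (-0.4)·(-0.4)) / 4 = 21.2/4 = 5.3
  S[X,Y] = ((2.6)·(2) + (1.6)·(1) + (-3.4)·(1) + (-0.4)·(-3) + (-0.4)·(-1)) / 4 = 5/4 = 1.25
  S[X,Z] = ((2.6)·(1.2) + (1.6)·(1.2) + (-3.4)·(0.2) + (-0.4)·(0.2) + (-0.4)·(-2.8)) / 4 = 5.4/4 = 1.35
  S[Y,Y] = ((2)·(2) + (1)·(1) + (1)·(1) + (-3)·(-3) + (-1)·(-1)) / 4 = 16/4 = 4
  S[Y,Z] = ((2)·(1.2) + (1)·(1.2) + (1)·(0.2) + (-3)·(0.2) + (-1)·(-2.8)) / 4 = 6/4 = 1.5
  S[Z,Z] = ((1.2)·(1.2) + (1.2)·(1.2) + (0.2)·(0.2) + (0.2)·(0.2) + (-2.8)·(-2.8)) / 4 = 10.8/4 = 2.7

S is symmetric (S[j,i] = S[i,j]). Assembling:

S = [[5.3, 1.25, 1.35],
 [1.25, 4, 1.5],
 [1.35, 1.5, 2.7]]


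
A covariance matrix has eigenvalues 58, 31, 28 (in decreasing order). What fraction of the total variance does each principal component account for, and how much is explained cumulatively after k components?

Step 1 — total variance = trace(Sigma) = Σ λ_i = 58 + 31 + 28 = 117.

Step 2 — fraction explained by component i = λ_i / Σ λ:
  PC1: 58/117 = 0.4957
  PC2: 31/117 = 0.265
  PC3: 28/117 = 0.2393

Step 3 — cumulative fraction after k components = (λ_1 + ... + λ_k) / Σ λ:
  k = 1: 58/117 = 0.4957
  k = 2: (58 + 31)/117 = 89/117 = 0.7607
  k = 3: (58 + 31 + 28)/117 = 117/117 = 1

Summary (fraction, with percent):

explained: PC1 0.4957 (49.57%), PC2 0.265 (26.5%), PC3 0.2393 (23.93%);  cumulative: 0.4957, 0.7607, 1


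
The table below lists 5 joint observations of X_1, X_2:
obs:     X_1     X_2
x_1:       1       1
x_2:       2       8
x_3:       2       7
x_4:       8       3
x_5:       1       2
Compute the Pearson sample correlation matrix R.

Step 1 — column means:
  mean(X_1) = (1 + 2 + 2 + 8 + 1) / 5 = 14/5 = 2.8
  mean(X_2) = (1 + 8 + 7 + 3 + 2) / 5 = 21/5 = 4.2

Step 2 — sample variances and covariances s[i,j] = (1/(n-1)) · Σ_k (x_{k,i} - mean_i) · (x_{k,j} - mean_j), with n-1 = 4:
  s[X_1,X_1] = ((-1.8)·(-1.8) + (-0.8)·(-0.8) + (-0.8)·(-0.8) + (5.2)·(5.2) + (-1.8)·(-1.8)) / 4 = 34.8/4 = 8.7
  s[X_1,X_2] = ((-1.8)·(-3.2) + (-0.8)·(3.8) + (-0.8)·(2.8) + (5.2)·(-1.2) + (-1.8)·(-2.2)) / 4 = -1.8/4 = -0.45
  s[X_2,X_2] = ((-3.2)·(-3.2) + (3.8)·(3.8) + (2.8)·(2.8) + (-1.2)·(-1.2) + (-2.2)·(-2.2)) / 4 = 38.8/4 = 9.7
  Sample standard deviations s_i = √(s[i,i]):
  s(X_1) = √(8.7) = 2.9496
  s(X_2) = √(9.7) = 3.1145

Step 3 — r_{ij} = s_{ij} / (s_i · s_j):
  r[X_1,X_1] = 1 (diagonal).
  r[X_1,X_2] = -0.45 / (2.9496 · 3.1145) = -0.45 / 9.1864 = -0.049
  r[X_2,X_2] = 1 (diagonal).

R is symmetric with unit diagonal. Assembling:

R = [[1, -0.049],
 [-0.049, 1]]


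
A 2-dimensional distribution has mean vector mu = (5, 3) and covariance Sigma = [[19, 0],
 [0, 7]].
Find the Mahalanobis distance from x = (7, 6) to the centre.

Step 1 — centre the observation: (x - mu) = (2, 3).

Step 2 — invert Sigma. det(Sigma) = 19·7 - (0)² = 133.
  Sigma^{-1} = (1/det) · [[d, -b], [-b, a]] = [[0.0526, 0],
 [0, 0.1429]].

Step 3 — form the quadratic (x - mu)^T · Sigma^{-1} · (x - mu):
  Sigma^{-1} · (x - mu) = (0.1053, 0.4286).
  (x - mu)^T · [Sigma^{-1} · (x - mu)] = (2)·(0.1053) + (3)·(0.4286) = 1.4962.

Step 4 — take square root: d = √(1.4962) ≈ 1.2232.

d(x, mu) = √(1.4962) ≈ 1.2232


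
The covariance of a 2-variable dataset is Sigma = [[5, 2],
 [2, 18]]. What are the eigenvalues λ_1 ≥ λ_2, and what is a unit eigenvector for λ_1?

Step 1 — characteristic polynomial of 2×2 Sigma:
  det(Sigma - λI) = λ² - trace · λ + det = 0.
  trace = 5 + 18 = 23, det = 5·18 - (2)² = 86.
Step 2 — discriminant:
  Δ = trace² - 4·det = 529 - 344 = 185.
Step 3 — eigenvalues:
  λ = (trace ± √Δ)/2 = (23 ± 13.6015)/2,
  λ_1 = 18.3007,  λ_2 = 4.6993.

Step 4 — unit eigenvector for λ_1: solve (Sigma - λ_1 I)v = 0. First row:
  (5 - 18.3007)·v_x + (2)·v_y = 0, i.e. (-13.3007)·v_x + (2)·v_y = 0,
  so v ∝ (b, λ_1 - a) = (2, 13.3007) = u.
  ||u|| = √((2)² + (13.3007)²) = √(180.9096) ≈ 13.4503,
  v_1 = u/||u|| ≈ (0.1487, 0.9889) (||v_1|| = 1).

λ_1 = 18.3007,  λ_2 = 4.6993;  v_1 ≈ (0.1487, 0.9889)


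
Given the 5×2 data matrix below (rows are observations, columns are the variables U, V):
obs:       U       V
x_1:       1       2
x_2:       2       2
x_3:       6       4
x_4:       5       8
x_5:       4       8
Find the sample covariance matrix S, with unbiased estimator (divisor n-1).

Step 1 — column means:
  mean(U) = (1 + 2 + 6 + 5 + 4) / 5 = 18/5 = 3.6
  mean(V) = (2 + 2 + 4 + 8 + 8) / 5 = 24/5 = 4.8

Step 2 — sample covariance S[i,j] = (1/(n-1)) · Σ_k (x_{k,i} - mean_i) · (x_{k,j} - mean_j), with n-1 = 4.
  S[U,U] = ((-2.6)·(-2.6) + (-1.6)·(-1.6) + (2.4)·(2.4) + (1.4)·(1.4) + (0.4)·(0.4)) / 4 = 17.2/4 = 4.3
  S[U,V] = ((-2.6)·(-2.8) + (-1.6)·(-2.8) + (2.4)·(-0.8) + (1.4)·(3.2) + (0.4)·(3.2)) / 4 = 15.6/4 = 3.9
  S[V,V] = ((-2.8)·(-2.8) + (-2.8)·(-2.8) + (-0.8)·(-0.8) + (3.2)·(3.2) + (3.2)·(3.2)) / 4 = 36.8/4 = 9.2

S is symmetric (S[j,i] = S[i,j]). Assembling:

S = [[4.3, 3.9],
 [3.9, 9.2]]


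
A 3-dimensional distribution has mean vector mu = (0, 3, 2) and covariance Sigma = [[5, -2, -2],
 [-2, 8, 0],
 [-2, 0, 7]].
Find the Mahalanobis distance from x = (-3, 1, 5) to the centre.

Step 1 — centre the observation: (x - mu) = (-3, -2, 3).

Step 2 — invert Sigma (cofactor / det for 3×3, or solve directly):
  Sigma^{-1} = [[0.2545, 0.0636, 0.0727],
 [0.0636, 0.1409, 0.0182],
 [0.0727, 0.0182, 0.1636]].

Step 3 — form the quadratic (x - mu)^T · Sigma^{-1} · (x - mu):
  Sigma^{-1} · (x - mu) = (-0.6727, -0.4182, 0.2364).
  (x - mu)^T · [Sigma^{-1} · (x - mu)] = (-3)·(-0.6727) + (-2)·(-0.4182) + (3)·(0.2364) = 3.5636.

Step 4 — take square root: d = √(3.5636) ≈ 1.8878.

d(x, mu) = √(3.5636) ≈ 1.8878


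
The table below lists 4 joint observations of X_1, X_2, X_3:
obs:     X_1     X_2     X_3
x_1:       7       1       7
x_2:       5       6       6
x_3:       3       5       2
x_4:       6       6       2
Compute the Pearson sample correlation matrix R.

Step 1 — column means:
  mean(X_1) = (7 + 5 + 3 + 6) / 4 = 21/4 = 5.25
  mean(X_2) = (1 + 6 + 5 + 6) / 4 = 18/4 = 4.5
  mean(X_3) = (7 + 6 + 2 + 2) / 4 = 17/4 = 4.25

Step 2 — sample variances and covariances s[i,j] = (1/(n-1)) · Σ_k (x_{k,i} - mean_i) · (x_{k,j} - mean_j), with n-1 = 3:
  s[X_1,X_1] = ((1.75)·(1.75) + (-0.25)·(-0.25) + (-2.25)·(-2.25) + (0.75)·(0.75)) / 3 = 8.75/3 = 2.9167
  s[X_1,X_2] = ((1.75)·(-3.5) + (-0.25)·(1.5) + (-2.25)·(0.5) + (0.75)·(1.5)) / 3 = -6.5/3 = -2.1667
  s[X_1,X_3] = ((1.75)·(2.75) + (-0.25)·(1.75) + (-2.25)·(-2.25) + (0.75)·(-2.25)) / 3 = 7.75/3 = 2.5833
  s[X_2,X_2] = ((-3.5)·(-3.5) + (1.5)·(1.5) + (0.5)·(0.5) + (1.5)·(1.5)) / 3 = 17/3 = 5.6667
  s[X_2,X_3] = ((-3.5)·(2.75) + (1.5)·(1.75) + (0.5)·(-2.25) + (1.5)·(-2.25)) / 3 = -11.5/3 = -3.8333
  s[X_3,X_3] = ((2.75)·(2.75) + (1.75)·(1.75) + (-2.25)·(-2.25) + (-2.25)·(-2.25)) / 3 = 20.75/3 = 6.9167
  Sample standard deviations s_i = √(s[i,i]):
  s(X_1) = √(2.9167) = 1.7078
  s(X_2) = √(5.6667) = 2.3805
  s(X_3) = √(6.9167) = 2.63

Step 3 — r_{ij} = s_{ij} / (s_i · s_j):
  r[X_1,X_1] = 1 (diagonal).
  r[X_1,X_2] = -2.1667 / (1.7078 · 2.3805) = -2.1667 / 4.0654 = -0.5329
  r[X_1,X_3] = 2.5833 / (1.7078 · 2.63) = 2.5833 / 4.4915 = 0.5752
  r[X_2,X_2] = 1 (diagonal).
  r[X_2,X_3] = -3.8333 / (2.3805 · 2.63) = -3.8333 / 6.2605 = -0.6123
  r[X_3,X_3] = 1 (diagonal).

R is symmetric with unit diagonal. Assembling:

R = [[1, -0.5329, 0.5752],
 [-0.5329, 1, -0.6123],
 [0.5752, -0.6123, 1]]


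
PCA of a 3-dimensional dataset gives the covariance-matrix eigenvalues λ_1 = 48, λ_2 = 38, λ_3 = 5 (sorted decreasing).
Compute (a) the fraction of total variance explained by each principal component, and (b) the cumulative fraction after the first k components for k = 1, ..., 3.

Step 1 — total variance = trace(Sigma) = Σ λ_i = 48 + 38 + 5 = 91.

Step 2 — fraction explained by component i = λ_i / Σ λ:
  PC1: 48/91 = 0.5275
  PC2: 38/91 = 0.4176
  PC3: 5/91 = 0.0549

Step 3 — cumulative fraction after k components = (λ_1 + ... + λ_k) / Σ λ:
  k = 1: 48/91 = 0.5275
  k = 2: (48 + 38)/91 = 86/91 = 0.9451
  k = 3: (48 + 38 + 5)/91 = 91/91 = 1

Summary (fraction, with percent):

explained: PC1 0.5275 (52.75%), PC2 0.4176 (41.76%), PC3 0.0549 (5.49%);  cumulative: 0.5275, 0.9451, 1


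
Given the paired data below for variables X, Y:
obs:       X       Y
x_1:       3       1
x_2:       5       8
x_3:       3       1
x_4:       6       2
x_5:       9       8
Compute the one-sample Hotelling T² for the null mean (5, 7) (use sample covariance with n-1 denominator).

Step 1 — sample mean vector:
  mean(X) = (3 + 5 + 3 + 6 + 9) / 5 = 26/5 = 5.2
  mean(Y) = (1 + 8 + 1 + 2 + 8) / 5 = 20/5 = 4
  x̄ = (5.2, 4),  deviation x̄ - mu_0 = (5.2, 4) - (5, 7) = (0.2, -3).

Step 2 — sample covariance matrix, S[i,j] = (1/(n-1)) · Σ_k (x_{k,i} - mean_i) · (x_{k,j} - mean_j), divisor n-1 = 4:
  S[X,X] = ((-2.2)·(-2.2) + (-0.2)·(-0.2) + (-2.2)·(-2.2) + (0.8)·(0.8) + (3.8)·(3.8)) / 4 = 24.8/4 = 6.2
  S[X,Y] = ((-2.2)·(-3) + (-0.2)·(4) + (-2.2)·(-3) + (0.8)·(-2) + (3.8)·(4)) / 4 = 26/4 = 6.5
  S[Y,Y] = ((-3)·(-3) + (4)·(4) + (-3)·(-3) + (-2)·(-2) + (4)·(4)) / 4 = 54/4 = 13.5
  S = [[6.2, 6.5],
 [6.5, 13.5]].

Step 3 — invert S. det(S) = 6.2·13.5 - (6.5)² = 41.45.
  S^{-1} = (1/det) · [[d, -b], [-b, a]] = [[0.3257, -0.1568],
 [-0.1568, 0.1496]].

Step 4 — quadratic form (x̄ - mu_0)^T · S^{-1} · (x̄ - mu_0):
  S^{-1} · (x̄ - mu_0) = (0.5356, -0.4801),
  (x̄ - mu_0)^T · [...] = (0.2)·(0.5356) + (-3)·(-0.4801) = 1.5474.

Step 5 — scale by n: T² = 5 · 1.5474 = 7.737.

T² ≈ 7.737


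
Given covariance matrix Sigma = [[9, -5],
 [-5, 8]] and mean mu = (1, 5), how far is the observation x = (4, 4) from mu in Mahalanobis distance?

Step 1 — centre the observation: (x - mu) = (3, -1).

Step 2 — invert Sigma. det(Sigma) = 9·8 - (-5)² = 47.
  Sigma^{-1} = (1/det) · [[d, -b], [-b, a]] = [[0.1702, 0.1064],
 [0.1064, 0.1915]].

Step 3 — form the quadratic (x - mu)^T · Sigma^{-1} · (x - mu):
  Sigma^{-1} · (x - mu) = (0.4043, 0.1277).
  (x - mu)^T · [Sigma^{-1} · (x - mu)] = (3)·(0.4043) + (-1)·(0.1277) = 1.0851.

Step 4 — take square root: d = √(1.0851) ≈ 1.0417.

d(x, mu) = √(1.0851) ≈ 1.0417


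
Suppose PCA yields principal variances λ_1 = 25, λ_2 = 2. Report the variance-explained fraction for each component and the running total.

Step 1 — total variance = trace(Sigma) = Σ λ_i = 25 + 2 = 27.

Step 2 — fraction explained by component i = λ_i / Σ λ:
  PC1: 25/27 = 0.9259
  PC2: 2/27 = 0.0741

Step 3 — cumulative fraction after k components = (λ_1 + ... + λ_k) / Σ λ:
  k = 1: 25/27 = 0.9259
  k = 2: (25 + 2)/27 = 27/27 = 1

Summary (fraction, with percent):

explained: PC1 0.9259 (92.59%), PC2 0.0741 (7.41%);  cumulative: 0.9259, 1


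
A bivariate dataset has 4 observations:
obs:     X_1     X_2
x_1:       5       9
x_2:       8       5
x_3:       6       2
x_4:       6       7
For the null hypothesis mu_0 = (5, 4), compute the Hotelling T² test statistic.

Step 1 — sample mean vector:
  mean(X_1) = (5 + 8 + 6 + 6) / 4 = 25/4 = 6.25
  mean(X_2) = (9 + 5 + 2 + 7) / 4 = 23/4 = 5.75
  x̄ = (6.25, 5.75),  deviation x̄ - mu_0 = (6.25, 5.75) - (5, 4) = (1.25, 1.75).

Step 2 — sample covariance matrix, S[i,j] = (1/(n-1)) · Σ_k (x_{k,i} - mean_i) · (x_{k,j} - mean_j), divisor n-1 = 3:
  S[X_1,X_1] = ((-1.25)·(-1.25) + (1.75)·(1.75) + (-0.25)·(-0.25) + (-0.25)·(-0.25)) / 3 = 4.75/3 = 1.5833
  S[X_1,X_2] = ((-1.25)·(3.25) + (1.75)·(-0.75) + (-0.25)·(-3.75) + (-0.25)·(1.25)) / 3 = -4.75/3 = -1.5833
  S[X_2,X_2] = ((3.25)·(3.25) + (-0.75)·(-0.75) + (-3.75)·(-3.75) + (1.25)·(1.25)) / 3 = 26.75/3 = 8.9167
  S = [[1.5833, -1.5833],
 [-1.5833, 8.9167]].

Step 3 — invert S. det(S) = 1.5833·8.9167 - (-1.5833)² = 11.6111.
  S^{-1} = (1/det) · [[d, -b], [-b, a]] = [[0.7679, 0.1364],
 [0.1364, 0.1364]].

Step 4 — quadratic form (x̄ - mu_0)^T · S^{-1} · (x̄ - mu_0):
  S^{-1} · (x̄ - mu_0) = (1.1986, 0.4091),
  (x̄ - mu_0)^T · [...] = (1.25)·(1.1986) + (1.75)·(0.4091) = 2.2141.

Step 5 — scale by n: T² = 4 · 2.2141 = 8.8565.

T² ≈ 8.8565


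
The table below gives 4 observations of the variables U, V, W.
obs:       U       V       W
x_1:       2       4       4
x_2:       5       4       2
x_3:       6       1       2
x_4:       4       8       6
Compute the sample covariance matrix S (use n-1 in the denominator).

Step 1 — column means:
  mean(U) = (2 + 5 + 6 + 4) / 4 = 17/4 = 4.25
  mean(V) = (4 + 4 + 1 + 8) / 4 = 17/4 = 4.25
  mean(W) = (4 + 2 + 2 + 6) / 4 = 14/4 = 3.5

Step 2 — sample covariance S[i,j] = (1/(n-1)) · Σ_k (x_{k,i} - mean_i) · (x_{k,j} - mean_j), with n-1 = 3.
  S[U,U] = ((-2.25)·(-2.25) + (0.75)·(0.75) + (1.75)·(1.75) + (-0.25)·(-0.25)) / 3 = 8.75/3 = 2.9167
  S[U,V] = ((-2.25)·(-0.25) + (0.75)·(-0.25) + (1.75)·(-3.25) + (-0.25)·(3.75)) / 3 = -6.25/3 = -2.0833
  S[U,W] = ((-2.25)·(0.5) + (0.75)·(-1.5) + (1.75)·(-1.5) + (-0.25)·(2.5)) / 3 = -5.5/3 = -1.8333
  S[V,V] = ((-0.25)·(-0.25) + (-0.25)·(-0.25) + (-3.25)·(-3.25) + (3.75)·(3.75)) / 3 = 24.75/3 = 8.25
  S[V,W] = ((-0.25)·(0.5) + (-0.25)·(-1.5) + (-3.25)·(-1.5) + (3.75)·(2.5)) / 3 = 14.5/3 = 4.8333
  S[W,W] = ((0.5)·(0.5) + (-1.5)·(-1.5) + (-1.5)·(-1.5) + (2.5)·(2.5)) / 3 = 11/3 = 3.6667

S is symmetric (S[j,i] = S[i,j]). Assembling:

S = [[2.9167, -2.0833, -1.8333],
 [-2.0833, 8.25, 4.8333],
 [-1.8333, 4.8333, 3.6667]]


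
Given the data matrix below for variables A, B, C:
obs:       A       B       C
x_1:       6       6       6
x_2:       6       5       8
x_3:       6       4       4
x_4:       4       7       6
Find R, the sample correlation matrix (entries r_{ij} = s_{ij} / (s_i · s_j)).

Step 1 — column means:
  mean(A) = (6 + 6 + 6 + 4) / 4 = 22/4 = 5.5
  mean(B) = (6 + 5 + 4 + 7) / 4 = 22/4 = 5.5
  mean(C) = (6 + 8 + 4 + 6) / 4 = 24/4 = 6

Step 2 — sample variances and covariances s[i,j] = (1/(n-1)) · Σ_k (x_{k,i} - mean_i) · (x_{k,j} - mean_j), with n-1 = 3:
  s[A,A] = ((0.5)·(0.5) + (0.5)·(0.5) + (0.5)·(0.5) + (-1.5)·(-1.5)) / 3 = 3/3 = 1
  s[A,B] = ((0.5)·(0.5) + (0.5)·(-0.5) + (0.5)·(-1.5) + (-1.5)·(1.5)) / 3 = -3/3 = -1
  s[A,C] = ((0.5)·(0) + (0.5)·(2) + (0.5)·(-2) + (-1.5)·(0)) / 3 = 0/3 = 0
  s[B,B] = ((0.5)·(0.5) + (-0.5)·(-0.5) + (-1.5)·(-1.5) + (1.5)·(1.5)) / 3 = 5/3 = 1.6667
  s[B,C] = ((0.5)·(0) + (-0.5)·(2) + (-1.5)·(-2) + (1.5)·(0)) / 3 = 2/3 = 0.6667
  s[C,C] = ((0)·(0) + (2)·(2) + (-2)·(-2) + (0)·(0)) / 3 = 8/3 = 2.6667
  Sample standard deviations s_i = √(s[i,i]):
  s(A) = √(1) = 1
  s(B) = √(1.6667) = 1.291
  s(C) = √(2.6667) = 1.633

Step 3 — r_{ij} = s_{ij} / (s_i · s_j):
  r[A,A] = 1 (diagonal).
  r[A,B] = -1 / (1 · 1.291) = -1 / 1.291 = -0.7746
  r[A,C] = 0 / (1 · 1.633) = 0 / 1.633 = 0
  r[B,B] = 1 (diagonal).
  r[B,C] = 0.6667 / (1.291 · 1.633) = 0.6667 / 2.1082 = 0.3162
  r[C,C] = 1 (diagonal).

R is symmetric with unit diagonal. Assembling:

R = [[1, -0.7746, 0],
 [-0.7746, 1, 0.3162],
 [0, 0.3162, 1]]


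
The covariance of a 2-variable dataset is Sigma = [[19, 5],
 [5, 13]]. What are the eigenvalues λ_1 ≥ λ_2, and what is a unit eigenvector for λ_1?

Step 1 — characteristic polynomial of 2×2 Sigma:
  det(Sigma - λI) = λ² - trace · λ + det = 0.
  trace = 19 + 13 = 32, det = 19·13 - (5)² = 222.
Step 2 — discriminant:
  Δ = trace² - 4·det = 1024 - 888 = 136.
Step 3 — eigenvalues:
  λ = (trace ± √Δ)/2 = (32 ± 11.6619)/2,
  λ_1 = 21.831,  λ_2 = 10.169.

Step 4 — unit eigenvector for λ_1: solve (Sigma - λ_1 I)v = 0. First row:
  (19 - 21.831)·v_x + (5)·v_y = 0, i.e. (-2.831)·v_x + (5)·v_y = 0,
  so v ∝ (b, λ_1 - a) = (5, 2.831) = u.
  ||u|| = √((5)² + (2.831)²) = √(33.0143) ≈ 5.7458,
  v_1 = u/||u|| ≈ (0.8702, 0.4927) (||v_1|| = 1).

λ_1 = 21.831,  λ_2 = 10.169;  v_1 ≈ (0.8702, 0.4927)


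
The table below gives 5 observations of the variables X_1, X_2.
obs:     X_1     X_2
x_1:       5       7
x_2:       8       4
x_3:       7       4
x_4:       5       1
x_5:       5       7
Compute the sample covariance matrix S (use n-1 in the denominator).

Step 1 — column means:
  mean(X_1) = (5 + 8 + 7 + 5 + 5) / 5 = 30/5 = 6
  mean(X_2) = (7 + 4 + 4 + 1 + 7) / 5 = 23/5 = 4.6

Step 2 — sample covariance S[i,j] = (1/(n-1)) · Σ_k (x_{k,i} - mean_i) · (x_{k,j} - mean_j), with n-1 = 4.
  S[X_1,X_1] = ((-1)·(-1) + (2)·(2) + (1)·(1) + (-1)·(-1) + (-1)·(-1)) / 4 = 8/4 = 2
  S[X_1,X_2] = ((-1)·(2.4) + (2)·(-0.6) + (1)·(-0.6) + (-1)·(-3.6) + (-1)·(2.4)) / 4 = -3/4 = -0.75
  S[X_2,X_2] = ((2.4)·(2.4) + (-0.6)·(-0.6) + (-0.6)·(-0.6) + (-3.6)·(-3.6) + (2.4)·(2.4)) / 4 = 25.2/4 = 6.3

S is symmetric (S[j,i] = S[i,j]). Assembling:

S = [[2, -0.75],
 [-0.75, 6.3]]


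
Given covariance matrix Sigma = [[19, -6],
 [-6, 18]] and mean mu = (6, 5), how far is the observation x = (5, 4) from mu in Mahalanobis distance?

Step 1 — centre the observation: (x - mu) = (-1, -1).

Step 2 — invert Sigma. det(Sigma) = 19·18 - (-6)² = 306.
  Sigma^{-1} = (1/det) · [[d, -b], [-b, a]] = [[0.0588, 0.0196],
 [0.0196, 0.0621]].

Step 3 — form the quadratic (x - mu)^T · Sigma^{-1} · (x - mu):
  Sigma^{-1} · (x - mu) = (-0.0784, -0.0817).
  (x - mu)^T · [Sigma^{-1} · (x - mu)] = (-1)·(-0.0784) + (-1)·(-0.0817) = 0.1601.

Step 4 — take square root: d = √(0.1601) ≈ 0.4002.

d(x, mu) = √(0.1601) ≈ 0.4002


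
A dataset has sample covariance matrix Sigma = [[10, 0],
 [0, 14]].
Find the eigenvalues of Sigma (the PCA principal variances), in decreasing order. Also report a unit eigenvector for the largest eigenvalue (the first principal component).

Step 1 — characteristic polynomial of 2×2 Sigma:
  det(Sigma - λI) = λ² - trace · λ + det = 0.
  trace = 10 + 14 = 24, det = 10·14 - (0)² = 140.
Step 2 — discriminant:
  Δ = trace² - 4·det = 576 - 560 = 16.
Step 3 — eigenvalues:
  λ = (trace ± √Δ)/2 = (24 ± 4)/2,
  λ_1 = 14,  λ_2 = 10.

Step 4 — unit eigenvector for λ_1: Sigma is diagonal, so its eigenvectors are the coordinate axes. λ_1 = 14 is the diagonal entry on the second coordinate axis, hence
  v_1 = (0, 1) (||v_1|| = 1).

λ_1 = 14,  λ_2 = 10;  v_1 ≈ (0, 1)


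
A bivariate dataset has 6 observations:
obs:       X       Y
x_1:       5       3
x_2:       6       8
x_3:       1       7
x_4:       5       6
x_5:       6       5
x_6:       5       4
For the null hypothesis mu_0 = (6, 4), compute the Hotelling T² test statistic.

Step 1 — sample mean vector:
  mean(X) = (5 + 6 + 1 + 5 + 6 + 5) / 6 = 28/6 = 4.6667
  mean(Y) = (3 + 8 + 7 + 6 + 5 + 4) / 6 = 33/6 = 5.5
  x̄ = (4.6667, 5.5),  deviation x̄ - mu_0 = (4.6667, 5.5) - (6, 4) = (-1.3333, 1.5).

Step 2 — sample covariance matrix, S[i,j] = (1/(n-1)) · Σ_k (x_{k,i} - mean_i) · (x_{k,j} - mean_j), divisor n-1 = 5:
  S[X,X] = ((0.3333)·(0.3333) + (1.3333)·(1.3333) + (-3.6667)·(-3.6667) + (0.3333)·(0.3333) + (1.3333)·(1.3333) + (0.3333)·(0.3333)) / 5 = 17.3333/5 = 3.4667
  S[X,Y] = ((0.3333)·(-2.5) + (1.3333)·(2.5) + (-3.6667)·(1.5) + (0.3333)·(0.5) + (1.3333)·(-0.5) + (0.3333)·(-1.5)) / 5 = -4/5 = -0.8
  S[Y,Y] = ((-2.5)·(-2.5) + (2.5)·(2.5) + (1.5)·(1.5) + (0.5)·(0.5) + (-0.5)·(-0.5) + (-1.5)·(-1.5)) / 5 = 17.5/5 = 3.5
  S = [[3.4667, -0.8],
 [-0.8, 3.5]].

Step 3 — invert S. det(S) = 3.4667·3.5 - (-0.8)² = 11.4933.
  S^{-1} = (1/det) · [[d, -b], [-b, a]] = [[0.3045, 0.0696],
 [0.0696, 0.3016]].

Step 4 — quadratic form (x̄ - mu_0)^T · S^{-1} · (x̄ - mu_0):
  S^{-1} · (x̄ - mu_0) = (-0.3016, 0.3596),
  (x̄ - mu_0)^T · [...] = (-1.3333)·(-0.3016) + (1.5)·(0.3596) = 0.9416.

Step 5 — scale by n: T² = 6 · 0.9416 = 5.6497.

T² ≈ 5.6497


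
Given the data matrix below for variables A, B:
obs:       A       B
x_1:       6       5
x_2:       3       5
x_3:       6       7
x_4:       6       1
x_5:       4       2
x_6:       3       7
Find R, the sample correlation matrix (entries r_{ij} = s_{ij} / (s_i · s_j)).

Step 1 — column means:
  mean(A) = (6 + 3 + 6 + 6 + 4 + 3) / 6 = 28/6 = 4.6667
  mean(B) = (5 + 5 + 7 + 1 + 2 + 7) / 6 = 27/6 = 4.5

Step 2 — sample variances and covariances s[i,j] = (1/(n-1)) · Σ_k (x_{k,i} - mean_i) · (x_{k,j} - mean_j), with n-1 = 5:
  s[A,A] = ((1.3333)·(1.3333) + (-1.6667)·(-1.6667) + (1.3333)·(1.3333) + (1.3333)·(1.3333) + (-0.6667)·(-0.6667) + (-1.6667)·(-1.6667)) / 5 = 11.3333/5 = 2.2667
  s[A,B] = ((1.3333)·(0.5) + (-1.6667)·(0.5) + (1.3333)·(2.5) + (1.3333)·(-3.5) + (-0.6667)·(-2.5) + (-1.6667)·(2.5)) / 5 = -4/5 = -0.8
  s[B,B] = ((0.5)·(0.5) + (0.5)·(0.5) + (2.5)·(2.5) + (-3.5)·(-3.5) + (-2.5)·(-2.5) + (2.5)·(2.5)) / 5 = 31.5/5 = 6.3
  Sample standard deviations s_i = √(s[i,i]):
  s(A) = √(2.2667) = 1.5055
  s(B) = √(6.3) = 2.51

Step 3 — r_{ij} = s_{ij} / (s_i · s_j):
  r[A,A] = 1 (diagonal).
  r[A,B] = -0.8 / (1.5055 · 2.51) = -0.8 / 3.7789 = -0.2117
  r[B,B] = 1 (diagonal).

R is symmetric with unit diagonal. Assembling:

R = [[1, -0.2117],
 [-0.2117, 1]]


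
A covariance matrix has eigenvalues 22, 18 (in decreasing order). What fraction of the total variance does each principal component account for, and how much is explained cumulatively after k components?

Step 1 — total variance = trace(Sigma) = Σ λ_i = 22 + 18 = 40.

Step 2 — fraction explained by component i = λ_i / Σ λ:
  PC1: 22/40 = 0.55
  PC2: 18/40 = 0.45

Step 3 — cumulative fraction after k components = (λ_1 + ... + λ_k) / Σ λ:
  k = 1: 22/40 = 0.55
  k = 2: (22 + 18)/40 = 40/40 = 1

Summary (fraction, with percent):

explained: PC1 0.55 (55%), PC2 0.45 (45%);  cumulative: 0.55, 1


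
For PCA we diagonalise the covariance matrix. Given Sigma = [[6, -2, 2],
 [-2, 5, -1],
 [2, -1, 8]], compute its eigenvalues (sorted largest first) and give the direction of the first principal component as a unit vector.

Step 1 — characteristic polynomial p(λ) = det(λI - Sigma) = λ³ - tr·λ² + c_1·λ - det, where tr = trace, c_1 = sum of the principal 2×2 minors, det = det(Sigma):
  tr = 6 + 5 + 8 = 19,
  c_1 = (6·5 - (-2)²) + (6·8 - (2)²) + (5·8 - (-1)²) = 26 + 44 + 39 = 109,
  det = 6·(5·8 - (-1)²) - (-2)·((-2)·8 - (-1)·(2)) + (2)·((-2)·(-1) - 5·(2)) = 6·(39) - (-2)·(-14) + (2)·(-8) = 190.
  So p(λ) = λ³ - 19λ² + 109λ - 190.
Step 2 — look for an integer root (rational root theorem: any rational root is an integer divisor of 190). Testing λ = 10:
  p(10) = 1000 - 1900 + 1090 - 190 = 0  ✓
  Dividing out (λ - 10): p(λ) = (λ - 10)(λ² - 9λ + 19).
Step 3 — remaining eigenvalues from the quadratic λ² - 9λ + 19 = 0:
  Δ = 9² - 4·19 = 81 - 76 = 5,  λ = (9 ± √5)/2 = (9 ± 2.2361)/2 ≈ 5.618 or 3.382.
  Sorted: λ_1 = 10,  λ_2 = 5.618,  λ_3 = 3.382  (check: sum = 19 = tr ✓).

Step 4 — unit eigenvector for λ_1 = 10: v spans the null space of (Sigma - λ_1 I), whose rows are
  r_1 = (-4, -2, 2),  r_2 = (-2, -5, -1),  r_3 = (2, -1, -2).
  v is orthogonal to every row, so take v ∝ r_1 × r_2 = ((-2)·(-1) - (2)·(-5), (2)·(-2) - (-4)·(-1), (-4)·(-5) - (-2)·(-2)) = (12, -8, 16).
  Rescale (divide by 4): u = (3, -2, 4).
  ||u|| = √((3)² + (-2)² + (4)²) = √(29) ≈ 5.3852,  v_1 = u/||u|| ≈ (0.5571, -0.3714, 0.7428) (||v_1|| = 1).

λ_1 = 10,  λ_2 = 5.618,  λ_3 = 3.382;  v_1 ≈ (0.5571, -0.3714, 0.7428)
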